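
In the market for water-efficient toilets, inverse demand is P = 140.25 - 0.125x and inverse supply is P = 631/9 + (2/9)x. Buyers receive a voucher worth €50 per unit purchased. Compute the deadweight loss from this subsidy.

Pre-subsidy: 140.25 - 0.125x = 631/9 + (2/9)x gives x* = 202 and P* = 115.
With the rebate, buyers effectively pay Pb = Ps − 50, where Ps is the price sellers receive.
On the curves, Pb = 140.25 - 0.125x and Ps = 631/9 + (2/9)x; the wedge Ps − Pb = 50 gives 631/9 + (2/9)x − (140.25 - 0.125x) = 50, so x' = 346.
Then Pb = 140.25 − 0.125·346 = 97 and Ps = 631/9 + (2/9)·346 = 147.
The subsidy expands output by 346 − 202 = 144 past the efficient level; on those units the gap between marginal cost and willingness to pay runs from 0 up to 50.
DWL = ½ × 50 × 144 = 3600.

Deadweight loss = €3600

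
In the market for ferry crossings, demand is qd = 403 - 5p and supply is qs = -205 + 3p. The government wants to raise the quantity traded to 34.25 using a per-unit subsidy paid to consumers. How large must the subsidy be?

At q = 34.25, invert demand for the buyer price: pb = (403 − 34.25)/5 = 73.75; invert supply for the seller price: ps = (34.25 − (-205))/3 = 79.75.
The subsidy must fill the gap: s = ps − pb = 79.75 − 73.75 = 6.

Required subsidy s = 6 per unit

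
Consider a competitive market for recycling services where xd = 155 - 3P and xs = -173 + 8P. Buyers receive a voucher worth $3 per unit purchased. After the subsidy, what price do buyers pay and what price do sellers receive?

Buyers pay 304/11; sellers receive 337/11

Pre-subsidy: 155 - 3P = -173 + 8P gives P* = 328/11, x* = 721/11.
With the rebate, buyers effectively pay Pb = Ps − 3, where Ps is the price sellers receive.
Demand in terms of Ps becomes xd = 155 − 3(Ps − 3) = 164 - 3Ps. Setting this equal to supply: 164 - 3Ps = -173 + 8Ps, so Ps = 337/11.
Buyers pay Pb = 337/11 − 3 = 304/11; x' = -173 + 8·(337/11) = 793/11.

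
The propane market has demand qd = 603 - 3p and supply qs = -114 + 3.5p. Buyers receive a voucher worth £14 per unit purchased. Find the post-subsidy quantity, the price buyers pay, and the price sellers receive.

q' = 3831/13; buyers pay 1336/13; sellers receive 1518/13

Pre-subsidy: 603 - 3p = -114 + 3.5p gives p* = 1434/13, q* = 3537/13.
With the rebate, buyers effectively pay pb = ps − 14, where ps is the price sellers receive.
Demand in terms of ps becomes qd = 603 − 3(ps − 14) = 645 - 3ps. Setting this equal to supply: 645 - 3ps = -114 + 3.5ps, so ps = 1518/13.
Buyers pay pb = 1518/13 − 14 = 1336/13; q' = -114 + 3.5·(1518/13) = 3831/13.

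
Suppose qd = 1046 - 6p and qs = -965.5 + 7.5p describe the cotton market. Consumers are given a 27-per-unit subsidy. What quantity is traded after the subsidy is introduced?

Pre-subsidy: 1046 - 6p = -965.5 + 7.5p gives p* = 149, q* = 152.
With the rebate, buyers effectively pay pb = ps − 27, where ps is the price sellers receive.
Demand in terms of ps becomes qd = 1046 − 6(ps − 27) = 1208 - 6ps. Setting this equal to supply: 1208 - 6ps = -965.5 + 7.5ps, so ps = 161.
Buyers pay pb = 161 − 27 = 134; q' = -965.5 + 7.5·161 = 242.

q' = 242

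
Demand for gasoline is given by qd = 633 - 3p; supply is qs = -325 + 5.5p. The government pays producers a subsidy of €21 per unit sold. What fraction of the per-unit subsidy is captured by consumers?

Pre-subsidy: 633 - 3p = -325 + 5.5p gives p* = 1916/17, q* = 5013/17.
With the subsidy, sellers receive ps = pb + 21 for each unit, where pb is the price buyers pay.
Supply in terms of pb becomes qs = -325 + 5.5(pb + 21) = -209.5 + 5.5pb. Setting this equal to demand: 633 - 3pb = -209.5 + 5.5pb, so pb = 1685/17.
Sellers receive ps = 1685/17 + 21 = 2042/17; q' = 633 − 3·(1685/17) = 5706/17.
Buyers' price falls by p* − pb = 1916/17 − 1685/17 = 231/17; sellers' price rises by ps − p* = 2042/17 − 1916/17 = 126/17.
So consumers capture (231/17)/21 = 11/17 of each unit of subsidy.

Consumer share = 11/17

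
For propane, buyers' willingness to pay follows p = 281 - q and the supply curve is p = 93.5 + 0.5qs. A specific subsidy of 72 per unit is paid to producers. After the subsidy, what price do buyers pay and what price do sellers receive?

Pre-subsidy: 281 - q = 93.5 + 0.5q gives q* = 125 and p* = 156.
With the subsidy, sellers receive ps = pb + 72 for each unit, where pb is the price buyers pay.
On the curves, pb = 281 - q and ps = 93.5 + 0.5q; the wedge ps − pb = 72 gives 93.5 + 0.5q − (281 - q) = 72, so q' = 173.
Then pb = 281 − 1·173 = 108 and ps = 93.5 + 0.5·173 = 180.

Buyers pay 108; sellers receive 180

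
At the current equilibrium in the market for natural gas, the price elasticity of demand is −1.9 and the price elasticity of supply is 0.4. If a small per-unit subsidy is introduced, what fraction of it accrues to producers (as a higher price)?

Producer share = 19/23

For a small subsidy around the equilibrium, the benefit split depends on the relative slopes, which at a point are proportional to the elasticities.
Buyer share = εs/(εs + |εd|) = 0.4/(0.4 + 1.9) = 4/23; seller share = |εd|/(εs + |εd|) = 19/23.
So producers capture 19/23 of the subsidy.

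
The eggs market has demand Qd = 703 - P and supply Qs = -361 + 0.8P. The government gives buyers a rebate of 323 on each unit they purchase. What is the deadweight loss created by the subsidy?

Deadweight loss = 208658/9

Pre-subsidy: 703 - P = -361 + 0.8P gives P* = 5320/9, Q* = 1007/9.
With the rebate, buyers effectively pay Pb = Ps − 323, where Ps is the price sellers receive.
Demand in terms of Ps becomes Qd = 703 − 1(Ps − 323) = 1026 - Ps. Setting this equal to supply: 1026 - Ps = -361 + 0.8Ps, so Ps = 6935/9.
Buyers pay Pb = 6935/9 − 323 = 4028/9; Q' = -361 + 0.8·(6935/9) = 2299/9.
The subsidy expands output by 2299/9 − 1007/9 = 1292/9 past the efficient level; on those units the gap between marginal cost and willingness to pay runs from 0 up to 323.
DWL = ½ × 323 × 1292/9 = 208658/9.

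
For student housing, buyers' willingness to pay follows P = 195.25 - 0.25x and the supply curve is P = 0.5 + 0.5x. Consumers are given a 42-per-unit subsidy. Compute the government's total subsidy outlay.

Government cost = 13258

Pre-subsidy: 195.25 - 0.25x = 0.5 + 0.5x gives x* = 779/3 and P* = 391/3.
With the rebate, buyers effectively pay Pb = Ps − 42, where Ps is the price sellers receive.
On the curves, Pb = 195.25 - 0.25x and Ps = 0.5 + 0.5x; the wedge Ps − Pb = 42 gives 0.5 + 0.5x − (195.25 - 0.25x) = 42, so x' = 947/3.
Then Pb = 195.25 − 0.25·(947/3) = 349/3 and Ps = 0.5 + 0.5·(947/3) = 475/3.
Government outlay = subsidy × quantity = 42 × 947/3 = 13258.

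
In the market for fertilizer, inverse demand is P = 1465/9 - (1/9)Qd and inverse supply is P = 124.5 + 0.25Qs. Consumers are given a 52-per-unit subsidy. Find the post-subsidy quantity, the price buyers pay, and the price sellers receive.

Q' = 250; buyers pay 135; sellers receive 187

Pre-subsidy: 1465/9 - (1/9)Q = 124.5 + 0.25Q gives Q* = 106 and P* = 151.
With the rebate, buyers effectively pay Pb = Ps − 52, where Ps is the price sellers receive.
On the curves, Pb = 1465/9 - (1/9)Q and Ps = 124.5 + 0.25Q; the wedge Ps − Pb = 52 gives 124.5 + 0.25Q − (1465/9 - (1/9)Q) = 52, so Q' = 250.
Then Pb = 1465/9 − (1/9)·250 = 135 and Ps = 124.5 + 0.25·250 = 187.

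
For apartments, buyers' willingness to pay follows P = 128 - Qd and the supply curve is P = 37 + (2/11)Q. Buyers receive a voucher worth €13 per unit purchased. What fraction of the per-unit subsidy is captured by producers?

Pre-subsidy: 128 - Q = 37 + (2/11)Q gives Q* = 77 and P* = 51.
With the rebate, buyers effectively pay Pb = Ps − 13, where Ps is the price sellers receive.
On the curves, Pb = 128 - Q and Ps = 37 + (2/11)Q; the wedge Ps − Pb = 13 gives 37 + (2/11)Q − (128 - Q) = 13, so Q' = 88.
Then Pb = 128 − 1·88 = 40 and Ps = 37 + (2/11)·88 = 53.
Buyers' price falls by P* − Pb = 51 − 40 = 11; sellers' price rises by Ps − P* = 53 − 51 = 2.
So producers capture 2/13 = 2/13 of each unit of subsidy.

Producer share = 2/13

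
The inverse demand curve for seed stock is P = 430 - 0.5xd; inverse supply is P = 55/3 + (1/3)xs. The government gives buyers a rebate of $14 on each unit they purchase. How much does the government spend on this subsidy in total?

Pre-subsidy: 430 - 0.5x = 55/3 + (1/3)x gives x* = 494 and P* = 183.
With the rebate, buyers effectively pay Pb = Ps − 14, where Ps is the price sellers receive.
On the curves, Pb = 430 - 0.5x and Ps = 55/3 + (1/3)x; the wedge Ps − Pb = 14 gives 55/3 + (1/3)x − (430 - 0.5x) = 14, so x' = 510.8.
Then Pb = 430 − 0.5·510.8 = 174.6 and Ps = 55/3 + (1/3)·510.8 = 188.6.
Government outlay = subsidy × quantity = 14 × 510.8 = 7151.2.

Government cost = $7151.2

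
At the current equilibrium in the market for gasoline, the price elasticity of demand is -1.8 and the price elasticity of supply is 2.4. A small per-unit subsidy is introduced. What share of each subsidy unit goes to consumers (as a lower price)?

For a small subsidy around the equilibrium, the benefit split depends on the relative slopes, which at a point are proportional to the elasticities.
Buyer share = εs/(εs + |εd|) = 2.4/(2.4 + 1.8) = 4/7; seller share = |εd|/(εs + |εd|) = 3/7.

Consumer share = 4/7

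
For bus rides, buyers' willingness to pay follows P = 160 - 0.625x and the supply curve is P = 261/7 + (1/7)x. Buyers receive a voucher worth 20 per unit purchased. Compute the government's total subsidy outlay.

Government cost = 159840/43

Pre-subsidy: 160 - 0.625x = 261/7 + (1/7)x gives x* = 6872/43 and P* = 2585/43.
With the rebate, buyers effectively pay Pb = Ps − 20, where Ps is the price sellers receive.
On the curves, Pb = 160 - 0.625x and Ps = 261/7 + (1/7)x; the wedge Ps − Pb = 20 gives 261/7 + (1/7)x − (160 - 0.625x) = 20, so x' = 7992/43.
Then Pb = 160 − 0.625·(7992/43) = 1885/43 and Ps = 261/7 + (1/7)·(7992/43) = 2745/43.
Government outlay = subsidy × quantity = 20 × 7992/43 = 159840/43.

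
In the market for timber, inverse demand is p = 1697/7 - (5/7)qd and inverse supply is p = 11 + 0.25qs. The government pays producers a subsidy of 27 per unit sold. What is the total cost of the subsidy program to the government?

Government cost = 7236

Pre-subsidy: 1697/7 - (5/7)q = 11 + 0.25q gives q* = 240 and p* = 71.
With the subsidy, sellers receive ps = pb + 27 for each unit, where pb is the price buyers pay.
On the curves, pb = 1697/7 - (5/7)q and ps = 11 + 0.25q; the wedge ps − pb = 27 gives 11 + 0.25q − (1697/7 - (5/7)q) = 27, so q' = 268.
Then pb = 1697/7 − (5/7)·268 = 51 and ps = 11 + 0.25·268 = 78.
Government outlay = subsidy × quantity = 27 × 268 = 7236.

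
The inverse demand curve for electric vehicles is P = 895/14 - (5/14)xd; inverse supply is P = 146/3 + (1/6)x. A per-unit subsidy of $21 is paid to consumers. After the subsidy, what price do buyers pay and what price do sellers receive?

Pre-subsidy: 895/14 - (5/14)x = 146/3 + (1/6)x gives x* = 641/22 and P* = 2355/44.
With the rebate, buyers effectively pay Pb = Ps − 21, where Ps is the price sellers receive.
On the curves, Pb = 895/14 - (5/14)x and Ps = 146/3 + (1/6)x; the wedge Ps − Pb = 21 gives 146/3 + (1/6)x − (895/14 - (5/14)x) = 21, so x' = 1523/22.
Then Pb = 895/14 − (5/14)·(1523/22) = 1725/44 and Ps = 146/3 + (1/6)·(1523/22) = 2649/44.

Buyers pay 1725/44; sellers receive 2649/44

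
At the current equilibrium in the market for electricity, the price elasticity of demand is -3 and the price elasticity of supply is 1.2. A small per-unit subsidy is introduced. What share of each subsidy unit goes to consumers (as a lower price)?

For a small subsidy around the equilibrium, the benefit split depends on the relative slopes, which at a point are proportional to the elasticities.
Buyer share = εs/(εs + |εd|) = 1.2/(1.2 + 3) = 2/7; seller share = |εd|/(εs + |εd|) = 5/7.

Consumer share = 2/7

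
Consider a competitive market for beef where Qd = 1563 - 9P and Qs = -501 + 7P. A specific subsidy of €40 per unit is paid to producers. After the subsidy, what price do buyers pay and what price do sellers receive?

Buyers pay €111.5; sellers receive €151.5

Pre-subsidy: 1563 - 9P = -501 + 7P gives P* = 129, Q* = 402.
With the subsidy, sellers receive Ps = Pb + 40 for each unit, where Pb is the price buyers pay.
Supply in terms of Pb becomes Qs = -501 + 7(Pb + 40) = -221 + 7Pb. Setting this equal to demand: 1563 - 9Pb = -221 + 7Pb, so Pb = 111.5.
Sellers receive Ps = 111.5 + 40 = 151.5; Q' = 1563 − 9·111.5 = 559.5.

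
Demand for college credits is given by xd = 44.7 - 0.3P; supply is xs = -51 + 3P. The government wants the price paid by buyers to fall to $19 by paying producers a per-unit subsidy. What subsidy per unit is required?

Required subsidy s = $11 per unit

At a buyer price of 19, quantity demanded is 44.7 − 0.3·19 = 39.
Sellers supply 39 only when they receive Ps with -51 + 3·Ps = 39, i.e. Ps = 30.
s = Ps − Pb = 30 − 19 = 11.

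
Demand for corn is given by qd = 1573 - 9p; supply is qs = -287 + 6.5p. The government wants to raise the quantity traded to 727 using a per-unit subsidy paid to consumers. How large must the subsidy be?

At q = 727, invert demand for the buyer price: pb = (1573 − 727)/9 = 94; invert supply for the seller price: ps = (727 − (-287))/6.5 = 156.
The subsidy must fill the gap: s = ps − pb = 156 − 94 = 62.

Required subsidy s = 62 per unit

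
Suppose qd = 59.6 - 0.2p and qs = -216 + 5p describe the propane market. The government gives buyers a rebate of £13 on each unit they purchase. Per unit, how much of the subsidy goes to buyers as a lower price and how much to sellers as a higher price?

Buyers gain £12.5 per unit; sellers gain £0.5 per unit

Pre-subsidy: 59.6 - 0.2p = -216 + 5p gives p* = 53, q* = 49.
With the rebate, buyers effectively pay pb = ps − 13, where ps is the price sellers receive.
Demand in terms of ps becomes qd = 59.6 − 0.2(ps − 13) = 62.2 - 0.2ps. Setting this equal to supply: 62.2 - 0.2ps = -216 + 5ps, so ps = 53.5.
Buyers pay pb = 53.5 − 13 = 40.5; q' = -216 + 5·53.5 = 51.5.
Buyers' price falls by p* − pb = 53 − 40.5 = 12.5; sellers' price rises by ps − p* = 53.5 − 53 = 0.5.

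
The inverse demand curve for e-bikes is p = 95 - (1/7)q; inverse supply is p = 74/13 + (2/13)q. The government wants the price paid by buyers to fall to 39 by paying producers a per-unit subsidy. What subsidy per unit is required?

At a buyer price of 39, quantity demanded is 665 − 7·39 = 392.
Sellers supply 392 only when they receive ps = 74/13 + (2/13)·392 = 66.
s = ps − pb = 66 − 39 = 27.

Required subsidy s = 27 per unit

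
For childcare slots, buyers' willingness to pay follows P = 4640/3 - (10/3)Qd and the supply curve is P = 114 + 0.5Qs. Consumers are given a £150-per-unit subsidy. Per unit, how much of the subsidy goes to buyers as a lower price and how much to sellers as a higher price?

Pre-subsidy: 4640/3 - (10/3)Q = 114 + 0.5Q gives Q* = 8596/23 and P* = 6920/23.
With the rebate, buyers effectively pay Pb = Ps − 150, where Ps is the price sellers receive.
On the curves, Pb = 4640/3 - (10/3)Q and Ps = 114 + 0.5Q; the wedge Ps − Pb = 150 gives 114 + 0.5Q − (4640/3 - (10/3)Q) = 150, so Q' = 9496/23.
Then Pb = 4640/3 − (10/3)·(9496/23) = 3920/23 and Ps = 114 + 0.5·(9496/23) = 7370/23.
Buyers' price falls by P* − Pb = 6920/23 − 3920/23 = 3000/23; sellers' price rises by Ps − P* = 7370/23 − 6920/23 = 450/23.

Buyers gain 3000/23 per unit; sellers gain 450/23 per unit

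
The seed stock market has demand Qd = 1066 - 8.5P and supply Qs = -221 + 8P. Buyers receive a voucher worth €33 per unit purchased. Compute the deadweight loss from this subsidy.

Pre-subsidy: 1066 - 8.5P = -221 + 8P gives P* = 78, Q* = 403.
With the rebate, buyers effectively pay Pb = Ps − 33, where Ps is the price sellers receive.
Demand in terms of Ps becomes Qd = 1066 − 8.5(Ps − 33) = 1346.5 - 8.5Ps. Setting this equal to supply: 1346.5 - 8.5Ps = -221 + 8Ps, so Ps = 95.
Buyers pay Pb = 95 − 33 = 62; Q' = -221 + 8·95 = 539.
The subsidy expands output by 539 − 403 = 136 past the efficient level; on those units the gap between marginal cost and willingness to pay runs from 0 up to 33.
DWL = ½ × 33 × 136 = 2244.

Deadweight loss = €2244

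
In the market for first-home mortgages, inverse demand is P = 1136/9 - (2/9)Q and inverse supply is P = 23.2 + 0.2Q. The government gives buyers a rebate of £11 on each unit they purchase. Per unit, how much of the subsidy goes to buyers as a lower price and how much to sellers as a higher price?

Buyers gain 110/19 per unit; sellers gain 99/19 per unit

Pre-subsidy: 1136/9 - (2/9)Q = 23.2 + 0.2Q gives Q* = 244 and P* = 72.
With the rebate, buyers effectively pay Pb = Ps − 11, where Ps is the price sellers receive.
On the curves, Pb = 1136/9 - (2/9)Q and Ps = 23.2 + 0.2Q; the wedge Ps − Pb = 11 gives 23.2 + 0.2Q − (1136/9 - (2/9)Q) = 11, so Q' = 5131/19.
Then Pb = 1136/9 − (2/9)·(5131/19) = 1258/19 and Ps = 23.2 + 0.2·(5131/19) = 1467/19.
Buyers' price falls by P* − Pb = 72 − 1258/19 = 110/19; sellers' price rises by Ps − P* = 1467/19 − 72 = 99/19.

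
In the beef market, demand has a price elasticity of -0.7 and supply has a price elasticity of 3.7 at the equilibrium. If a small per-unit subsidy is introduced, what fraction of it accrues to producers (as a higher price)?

For a small subsidy around the equilibrium, the benefit split depends on the relative slopes, which at a point are proportional to the elasticities.
Buyer share = εs/(εs + |εd|) = 3.7/(3.7 + 0.7) = 37/44; seller share = |εd|/(εs + |εd|) = 7/44.
So producers capture 7/44 of the subsidy.

Producer share = 7/44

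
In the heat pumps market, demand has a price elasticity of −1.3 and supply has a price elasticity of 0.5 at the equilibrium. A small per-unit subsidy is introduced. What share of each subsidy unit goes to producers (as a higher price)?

Producer share = 13/18

For a small subsidy around the equilibrium, the benefit split depends on the relative slopes, which at a point are proportional to the elasticities.
Buyer share = εs/(εs + |εd|) = 0.5/(0.5 + 1.3) = 5/18; seller share = |εd|/(εs + |εd|) = 13/18.
So producers capture 13/18 of the subsidy.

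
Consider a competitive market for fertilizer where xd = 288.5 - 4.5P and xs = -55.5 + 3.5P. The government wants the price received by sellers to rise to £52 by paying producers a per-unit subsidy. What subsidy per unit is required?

At a seller price of 52, quantity supplied is -55.5 + 3.5·52 = 126.5.
Buyers absorb 126.5 only when they pay Pb with 288.5 − 4.5·Pb = 126.5, i.e. Pb = 36.
s = Ps − Pb = 52 − 36 = 16.

Required subsidy s = £16 per unit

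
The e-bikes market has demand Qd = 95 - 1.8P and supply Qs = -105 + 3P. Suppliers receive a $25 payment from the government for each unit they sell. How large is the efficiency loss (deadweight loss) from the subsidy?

Pre-subsidy: 95 - 1.8P = -105 + 3P gives P* = 125/3, Q* = 20.
With the subsidy, sellers receive Ps = Pb + 25 for each unit, where Pb is the price buyers pay.
Supply in terms of Pb becomes Qs = -105 + 3(Pb + 25) = -30 + 3Pb. Setting this equal to demand: 95 - 1.8Pb = -30 + 3Pb, so Pb = 625/24.
Sellers receive Ps = 625/24 + 25 = 1225/24; Q' = 95 − 1.8·(625/24) = 48.125.
The subsidy expands output by 48.125 − 20 = 28.125 past the efficient level; on those units the gap between marginal cost and willingness to pay runs from 0 up to 25.
DWL = ½ × 25 × 28.125 = 351.5625.

Deadweight loss = $351.5625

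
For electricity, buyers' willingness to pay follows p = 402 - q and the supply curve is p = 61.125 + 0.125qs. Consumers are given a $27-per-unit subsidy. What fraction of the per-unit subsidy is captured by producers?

Producer share = 1/9

Pre-subsidy: 402 - q = 61.125 + 0.125q gives q* = 303 and p* = 99.
With the rebate, buyers effectively pay pb = ps − 27, where ps is the price sellers receive.
On the curves, pb = 402 - q and ps = 61.125 + 0.125q; the wedge ps − pb = 27 gives 61.125 + 0.125q − (402 - q) = 27, so q' = 327.
Then pb = 402 − 1·327 = 75 and ps = 61.125 + 0.125·327 = 102.
Buyers' price falls by p* − pb = 99 − 75 = 24; sellers' price rises by ps − p* = 102 − 99 = 3.
So producers capture 3/27 = 1/9 of each unit of subsidy.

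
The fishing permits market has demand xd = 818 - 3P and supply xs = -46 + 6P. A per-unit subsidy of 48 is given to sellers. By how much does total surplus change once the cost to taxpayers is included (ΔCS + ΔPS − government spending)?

Pre-subsidy: 818 - 3P = -46 + 6P gives P* = 96, x* = 530.
With the subsidy, sellers receive Ps = Pb + 48 for each unit, where Pb is the price buyers pay.
Supply in terms of Pb becomes xs = -46 + 6(Pb + 48) = 242 + 6Pb. Setting this equal to demand: 818 - 3Pb = 242 + 6Pb, so Pb = 64.
Sellers receive Ps = 64 + 48 = 112; x' = 818 − 3·64 = 626.
ΔCS = ½(530 + 626)(96 − 64) = 18496; ΔPS = ½(530 + 626)(112 − 96) = 9248.
Government spending = 48 × 626 = 30048.
Net change = 18496 + 9248 − 30048 = -2304. The loss equals the DWL triangle ½·48·96.

Net change in total surplus = -2304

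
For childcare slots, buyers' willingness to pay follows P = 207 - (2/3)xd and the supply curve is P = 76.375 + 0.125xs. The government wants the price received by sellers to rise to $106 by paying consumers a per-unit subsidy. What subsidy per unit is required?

At a seller price of 106, quantity supplied is -611 + 8·106 = 237.
Buyers absorb 237 only when they pay Pb = 207 − (2/3)·237 = 49.
s = Ps − Pb = 106 − 49 = 57.

Required subsidy s = $57 per unit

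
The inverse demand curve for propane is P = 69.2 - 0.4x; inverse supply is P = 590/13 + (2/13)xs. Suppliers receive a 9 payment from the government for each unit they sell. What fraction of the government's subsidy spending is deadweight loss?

DWL / government spending = 65/474

Pre-subsidy: 69.2 - 0.4x = 590/13 + (2/13)x gives x* = 43 and P* = 52.
With the subsidy, sellers receive Ps = Pb + 9 for each unit, where Pb is the price buyers pay.
On the curves, Pb = 69.2 - 0.4x and Ps = 590/13 + (2/13)x; the wedge Ps − Pb = 9 gives 590/13 + (2/13)x − (69.2 - 0.4x) = 9, so x' = 59.25.
Then Pb = 69.2 − 0.4·59.25 = 45.5 and Ps = 590/13 + (2/13)·59.25 = 54.5.
ΔCS = ½(43 + 59.25)(52 − 45.5) = 332.3125; ΔPS = ½(43 + 59.25)(54.5 − 52) = 127.8125.
Government spending = 9 × 59.25 = 533.25.
DWL = ½ × 9 × (59.25 − 43) = 73.125; fraction = 73.125 / 533.25 = 65/474.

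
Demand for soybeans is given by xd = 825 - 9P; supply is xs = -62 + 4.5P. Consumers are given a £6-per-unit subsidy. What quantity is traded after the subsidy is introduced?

Pre-subsidy: 825 - 9P = -62 + 4.5P gives P* = 1774/27, x* = 701/3.
With the rebate, buyers effectively pay Pb = Ps − 6, where Ps is the price sellers receive.
Demand in terms of Ps becomes xd = 825 − 9(Ps − 6) = 879 - 9Ps. Setting this equal to supply: 879 - 9Ps = -62 + 4.5Ps, so Ps = 1882/27.
Buyers pay Pb = 1882/27 − 6 = 1720/27; x' = -62 + 4.5·(1882/27) = 755/3.

x' = 755/3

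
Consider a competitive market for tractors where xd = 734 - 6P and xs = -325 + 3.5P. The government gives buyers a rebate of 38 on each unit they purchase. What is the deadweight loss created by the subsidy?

Deadweight loss = 1596

Pre-subsidy: 734 - 6P = -325 + 3.5P gives P* = 2118/19, x* = 1238/19.
With the rebate, buyers effectively pay Pb = Ps − 38, where Ps is the price sellers receive.
Demand in terms of Ps becomes xd = 734 − 6(Ps − 38) = 962 - 6Ps. Setting this equal to supply: 962 - 6Ps = -325 + 3.5Ps, so Ps = 2574/19.
Buyers pay Pb = 2574/19 − 38 = 1852/19; x' = -325 + 3.5·(2574/19) = 2834/19.
The subsidy expands output by 2834/19 − 1238/19 = 84 past the efficient level; on those units the gap between marginal cost and willingness to pay runs from 0 up to 38.
DWL = ½ × 38 × 84 = 1596.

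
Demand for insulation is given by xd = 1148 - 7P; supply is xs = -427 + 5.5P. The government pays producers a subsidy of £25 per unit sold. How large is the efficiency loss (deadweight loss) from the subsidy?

Pre-subsidy: 1148 - 7P = -427 + 5.5P gives P* = 126, x* = 266.
With the subsidy, sellers receive Ps = Pb + 25 for each unit, where Pb is the price buyers pay.
Supply in terms of Pb becomes xs = -427 + 5.5(Pb + 25) = -289.5 + 5.5Pb. Setting this equal to demand: 1148 - 7Pb = -289.5 + 5.5Pb, so Pb = 115.
Sellers receive Ps = 115 + 25 = 140; x' = 1148 − 7·115 = 343.
The subsidy expands output by 343 − 266 = 77 past the efficient level; on those units the gap between marginal cost and willingness to pay runs from 0 up to 25.
DWL = ½ × 25 × 77 = 962.5.

Deadweight loss = £962.5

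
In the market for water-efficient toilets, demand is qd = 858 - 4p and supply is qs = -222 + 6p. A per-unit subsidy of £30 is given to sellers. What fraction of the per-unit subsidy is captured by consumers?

Pre-subsidy: 858 - 4p = -222 + 6p gives p* = 108, q* = 426.
With the subsidy, sellers receive ps = pb + 30 for each unit, where pb is the price buyers pay.
Supply in terms of pb becomes qs = -222 + 6(pb + 30) = -42 + 6pb. Setting this equal to demand: 858 - 4pb = -42 + 6pb, so pb = 90.
Sellers receive ps = 90 + 30 = 120; q' = 858 − 4·90 = 498.
Buyers' price falls by p* − pb = 108 − 90 = 18; sellers' price rises by ps − p* = 120 − 108 = 12.
So consumers capture 18/30 = 0.6 of each unit of subsidy.

Consumer share = 0.6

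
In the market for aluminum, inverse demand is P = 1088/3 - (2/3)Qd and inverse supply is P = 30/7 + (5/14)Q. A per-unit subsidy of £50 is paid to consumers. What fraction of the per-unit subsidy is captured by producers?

Producer share = 15/43

Pre-subsidy: 1088/3 - (2/3)Q = 30/7 + (5/14)Q gives Q* = 15052/43 and P* = 5560/43.
With the rebate, buyers effectively pay Pb = Ps − 50, where Ps is the price sellers receive.
On the curves, Pb = 1088/3 - (2/3)Q and Ps = 30/7 + (5/14)Q; the wedge Ps − Pb = 50 gives 30/7 + (5/14)Q − (1088/3 - (2/3)Q) = 50, so Q' = 17152/43.
Then Pb = 1088/3 − (2/3)·(17152/43) = 4160/43 and Ps = 30/7 + (5/14)·(17152/43) = 6310/43.
Buyers' price falls by P* − Pb = 5560/43 − 4160/43 = 1400/43; sellers' price rises by Ps − P* = 6310/43 − 5560/43 = 750/43.
So producers capture (750/43)/50 = 15/43 of each unit of subsidy.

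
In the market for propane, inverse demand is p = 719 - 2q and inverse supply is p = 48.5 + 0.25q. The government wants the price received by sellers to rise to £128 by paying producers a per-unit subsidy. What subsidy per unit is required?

Required subsidy s = £45 per unit

At a seller price of 128, quantity supplied is -194 + 4·128 = 318.
Buyers absorb 318 only when they pay pb = 719 − 2·318 = 83.
s = ps − pb = 128 − 83 = 45.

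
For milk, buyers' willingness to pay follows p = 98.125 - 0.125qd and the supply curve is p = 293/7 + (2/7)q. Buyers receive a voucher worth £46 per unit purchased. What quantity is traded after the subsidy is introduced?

Pre-subsidy: 98.125 - 0.125q = 293/7 + (2/7)q gives q* = 137 and p* = 81.
With the rebate, buyers effectively pay pb = ps − 46, where ps is the price sellers receive.
On the curves, pb = 98.125 - 0.125q and ps = 293/7 + (2/7)q; the wedge ps − pb = 46 gives 293/7 + (2/7)q − (98.125 - 0.125q) = 46, so q' = 249.
Then pb = 98.125 − 0.125·249 = 67 and ps = 293/7 + (2/7)·249 = 113.

q' = 249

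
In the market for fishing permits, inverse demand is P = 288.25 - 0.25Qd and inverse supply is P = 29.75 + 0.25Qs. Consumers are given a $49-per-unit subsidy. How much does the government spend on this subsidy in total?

Pre-subsidy: 288.25 - 0.25Q = 29.75 + 0.25Q gives Q* = 517 and P* = 159.
With the rebate, buyers effectively pay Pb = Ps − 49, where Ps is the price sellers receive.
On the curves, Pb = 288.25 - 0.25Q and Ps = 29.75 + 0.25Q; the wedge Ps − Pb = 49 gives 29.75 + 0.25Q − (288.25 - 0.25Q) = 49, so Q' = 615.
Then Pb = 288.25 − 0.25·615 = 134.5 and Ps = 29.75 + 0.25·615 = 183.5.
Government outlay = subsidy × quantity = 49 × 615 = 30135.

Government cost = $30135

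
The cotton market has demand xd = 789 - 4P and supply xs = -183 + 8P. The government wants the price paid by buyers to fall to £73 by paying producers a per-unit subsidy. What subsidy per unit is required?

At a buyer price of 73, quantity demanded is 789 − 4·73 = 497.
Sellers supply 497 only when they receive Ps with -183 + 8·Ps = 497, i.e. Ps = 85.
s = Ps − Pb = 85 − 73 = 12.

Required subsidy s = £12 per unit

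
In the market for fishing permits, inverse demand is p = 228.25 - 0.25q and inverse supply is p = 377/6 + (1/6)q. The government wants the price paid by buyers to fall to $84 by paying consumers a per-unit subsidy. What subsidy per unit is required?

At a buyer price of 84, quantity demanded is 913 − 4·84 = 577.
Sellers supply 577 only when they receive ps = 377/6 + (1/6)·577 = 159.
s = ps − pb = 159 − 84 = 75.

Required subsidy s = $75 per unit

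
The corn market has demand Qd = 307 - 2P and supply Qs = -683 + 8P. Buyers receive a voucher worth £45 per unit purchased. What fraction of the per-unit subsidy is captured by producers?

Producer share = 0.2

Pre-subsidy: 307 - 2P = -683 + 8P gives P* = 99, Q* = 109.
With the rebate, buyers effectively pay Pb = Ps − 45, where Ps is the price sellers receive.
Demand in terms of Ps becomes Qd = 307 − 2(Ps − 45) = 397 - 2Ps. Setting this equal to supply: 397 - 2Ps = -683 + 8Ps, so Ps = 108.
Buyers pay Pb = 108 − 45 = 63; Q' = -683 + 8·108 = 181.
Buyers' price falls by P* − Pb = 99 − 63 = 36; sellers' price rises by Ps − P* = 108 − 99 = 9.
So producers capture 9/45 = 0.2 of each unit of subsidy.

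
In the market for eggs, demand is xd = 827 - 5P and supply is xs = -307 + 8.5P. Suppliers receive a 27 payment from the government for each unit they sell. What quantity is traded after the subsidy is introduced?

x' = 492

Pre-subsidy: 827 - 5P = -307 + 8.5P gives P* = 84, x* = 407.
With the subsidy, sellers receive Ps = Pb + 27 for each unit, where Pb is the price buyers pay.
Supply in terms of Pb becomes xs = -307 + 8.5(Pb + 27) = -77.5 + 8.5Pb. Setting this equal to demand: 827 - 5Pb = -77.5 + 8.5Pb, so Pb = 67.
Sellers receive Ps = 67 + 27 = 94; x' = 827 − 5·67 = 492.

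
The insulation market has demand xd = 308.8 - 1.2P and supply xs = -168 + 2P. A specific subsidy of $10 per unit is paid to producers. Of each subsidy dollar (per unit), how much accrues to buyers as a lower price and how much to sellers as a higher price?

Buyers gain $6.25 per unit; sellers gain $3.75 per unit

Pre-subsidy: 308.8 - 1.2P = -168 + 2P gives P* = 149, x* = 130.
With the subsidy, sellers receive Ps = Pb + 10 for each unit, where Pb is the price buyers pay.
Supply in terms of Pb becomes xs = -168 + 2(Pb + 10) = -148 + 2Pb. Setting this equal to demand: 308.8 - 1.2Pb = -148 + 2Pb, so Pb = 142.75.
Sellers receive Ps = 142.75 + 10 = 152.75; x' = 308.8 − 1.2·142.75 = 137.5.
Buyers' price falls by P* − Pb = 149 − 142.75 = 6.25; sellers' price rises by Ps − P* = 152.75 − 149 = 3.75.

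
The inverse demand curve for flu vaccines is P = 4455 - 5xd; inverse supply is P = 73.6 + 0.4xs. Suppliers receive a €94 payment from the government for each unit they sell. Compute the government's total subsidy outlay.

Pre-subsidy: 4455 - 5x = 73.6 + 0.4x gives x* = 21907/27 and P* = 10750/27.
With the subsidy, sellers receive Ps = Pb + 94 for each unit, where Pb is the price buyers pay.
On the curves, Pb = 4455 - 5x and Ps = 73.6 + 0.4x; the wedge Ps − Pb = 94 gives 73.6 + 0.4x − (4455 - 5x) = 94, so x' = 7459/9.
Then Pb = 4455 − 5·(7459/9) = 2800/9 and Ps = 73.6 + 0.4·(7459/9) = 3646/9.
Government outlay = subsidy × quantity = 94 × 7459/9 = 701146/9.

Government cost = 701146/9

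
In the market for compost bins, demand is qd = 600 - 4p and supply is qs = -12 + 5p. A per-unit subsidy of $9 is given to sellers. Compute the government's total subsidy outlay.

Pre-subsidy: 600 - 4p = -12 + 5p gives p* = 68, q* = 328.
With the subsidy, sellers receive ps = pb + 9 for each unit, where pb is the price buyers pay.
Supply in terms of pb becomes qs = -12 + 5(pb + 9) = 33 + 5pb. Setting this equal to demand: 600 - 4pb = 33 + 5pb, so pb = 63.
Sellers receive ps = 63 + 9 = 72; q' = 600 − 4·63 = 348.
Government outlay = subsidy × quantity = 9 × 348 = 3132.

Government cost = $3132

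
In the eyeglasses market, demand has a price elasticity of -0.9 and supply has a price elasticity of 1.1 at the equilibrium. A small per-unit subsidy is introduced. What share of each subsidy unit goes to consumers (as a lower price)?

Consumer share = 0.55

For a small subsidy around the equilibrium, the benefit split depends on the relative slopes, which at a point are proportional to the elasticities.
Buyer share = εs/(εs + |εd|) = 1.1/(1.1 + 0.9) = 0.55; seller share = |εd|/(εs + |εd|) = 0.45.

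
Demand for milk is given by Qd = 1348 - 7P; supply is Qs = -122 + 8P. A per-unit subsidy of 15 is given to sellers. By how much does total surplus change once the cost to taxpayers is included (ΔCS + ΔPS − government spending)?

Pre-subsidy: 1348 - 7P = -122 + 8P gives P* = 98, Q* = 662.
With the subsidy, sellers receive Ps = Pb + 15 for each unit, where Pb is the price buyers pay.
Supply in terms of Pb becomes Qs = -122 + 8(Pb + 15) = -2 + 8Pb. Setting this equal to demand: 1348 - 7Pb = -2 + 8Pb, so Pb = 90.
Sellers receive Ps = 90 + 15 = 105; Q' = 1348 − 7·90 = 718.
ΔCS = ½(662 + 718)(98 − 90) = 5520; ΔPS = ½(662 + 718)(105 − 98) = 4830.
Government spending = 15 × 718 = 10770.
Net change = 5520 + 4830 − 10770 = -420. The loss equals the DWL triangle ½·15·56.

Net change in total surplus = -420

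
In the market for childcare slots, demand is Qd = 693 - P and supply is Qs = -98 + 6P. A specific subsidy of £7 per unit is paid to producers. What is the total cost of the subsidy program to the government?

Pre-subsidy: 693 - P = -98 + 6P gives P* = 113, Q* = 580.
With the subsidy, sellers receive Ps = Pb + 7 for each unit, where Pb is the price buyers pay.
Supply in terms of Pb becomes Qs = -98 + 6(Pb + 7) = -56 + 6Pb. Setting this equal to demand: 693 - Pb = -56 + 6Pb, so Pb = 107.
Sellers receive Ps = 107 + 7 = 114; Q' = 693 − 1·107 = 586.
Government outlay = subsidy × quantity = 7 × 586 = 4102.

Government cost = £4102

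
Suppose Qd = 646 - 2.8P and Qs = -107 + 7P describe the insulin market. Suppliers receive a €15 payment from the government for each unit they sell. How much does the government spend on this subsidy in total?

Pre-subsidy: 646 - 2.8P = -107 + 7P gives P* = 3765/49, Q* = 3016/7.
With the subsidy, sellers receive Ps = Pb + 15 for each unit, where Pb is the price buyers pay.
Supply in terms of Pb becomes Qs = -107 + 7(Pb + 15) = -2 + 7Pb. Setting this equal to demand: 646 - 2.8Pb = -2 + 7Pb, so Pb = 3240/49.
Sellers receive Ps = 3240/49 + 15 = 3975/49; Q' = 646 − 2.8·(3240/49) = 3226/7.
Government outlay = subsidy × quantity = 15 × 3226/7 = 48390/7.

Government cost = 48390/7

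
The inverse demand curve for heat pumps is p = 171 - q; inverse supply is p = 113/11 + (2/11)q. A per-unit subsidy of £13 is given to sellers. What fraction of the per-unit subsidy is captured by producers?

Producer share = 2/13

Pre-subsidy: 171 - q = 113/11 + (2/11)q gives q* = 136 and p* = 35.
With the subsidy, sellers receive ps = pb + 13 for each unit, where pb is the price buyers pay.
On the curves, pb = 171 - q and ps = 113/11 + (2/11)q; the wedge ps − pb = 13 gives 113/11 + (2/11)q − (171 - q) = 13, so q' = 147.
Then pb = 171 − 1·147 = 24 and ps = 113/11 + (2/11)·147 = 37.
Buyers' price falls by p* − pb = 35 − 24 = 11; sellers' price rises by ps − p* = 37 − 35 = 2.
So producers capture 2/13 = 2/13 of each unit of subsidy.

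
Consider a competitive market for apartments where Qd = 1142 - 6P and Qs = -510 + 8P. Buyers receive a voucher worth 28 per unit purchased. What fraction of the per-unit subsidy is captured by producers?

Producer share = 3/7

Pre-subsidy: 1142 - 6P = -510 + 8P gives P* = 118, Q* = 434.
With the rebate, buyers effectively pay Pb = Ps − 28, where Ps is the price sellers receive.
Demand in terms of Ps becomes Qd = 1142 − 6(Ps − 28) = 1310 - 6Ps. Setting this equal to supply: 1310 - 6Ps = -510 + 8Ps, so Ps = 130.
Buyers pay Pb = 130 − 28 = 102; Q' = -510 + 8·130 = 530.
Buyers' price falls by P* − Pb = 118 − 102 = 16; sellers' price rises by Ps − P* = 130 − 118 = 12.
So producers capture 12/28 = 3/7 of each unit of subsidy.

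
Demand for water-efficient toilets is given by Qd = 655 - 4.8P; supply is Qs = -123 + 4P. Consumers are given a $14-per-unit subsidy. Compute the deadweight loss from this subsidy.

Pre-subsidy: 655 - 4.8P = -123 + 4P gives P* = 1945/22, Q* = 2537/11.
With the rebate, buyers effectively pay Pb = Ps − 14, where Ps is the price sellers receive.
Demand in terms of Ps becomes Qd = 655 − 4.8(Ps − 14) = 722.2 - 4.8Ps. Setting this equal to supply: 722.2 - 4.8Ps = -123 + 4Ps, so Ps = 2113/22.
Buyers pay Pb = 2113/22 − 14 = 1805/22; Q' = -123 + 4·(2113/22) = 2873/11.
The subsidy expands output by 2873/11 − 2537/11 = 336/11 past the efficient level; on those units the gap between marginal cost and willingness to pay runs from 0 up to 14.
DWL = ½ × 14 × 336/11 = 2352/11.

Deadweight loss = 2352/11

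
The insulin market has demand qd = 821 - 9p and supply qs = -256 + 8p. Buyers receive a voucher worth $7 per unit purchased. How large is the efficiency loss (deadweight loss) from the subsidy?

Deadweight loss = 1764/17

Pre-subsidy: 821 - 9p = -256 + 8p gives p* = 1077/17, q* = 4264/17.
With the rebate, buyers effectively pay pb = ps − 7, where ps is the price sellers receive.
Demand in terms of ps becomes qd = 821 − 9(ps − 7) = 884 - 9ps. Setting this equal to supply: 884 - 9ps = -256 + 8ps, so ps = 1140/17.
Buyers pay pb = 1140/17 − 7 = 1021/17; q' = -256 + 8·(1140/17) = 4768/17.
The subsidy expands output by 4768/17 − 4264/17 = 504/17 past the efficient level; on those units the gap between marginal cost and willingness to pay runs from 0 up to 7.
DWL = ½ × 7 × 504/17 = 1764/17.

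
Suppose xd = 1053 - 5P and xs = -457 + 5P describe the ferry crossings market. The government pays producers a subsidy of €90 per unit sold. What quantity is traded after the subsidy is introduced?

Pre-subsidy: 1053 - 5P = -457 + 5P gives P* = 151, x* = 298.
With the subsidy, sellers receive Ps = Pb + 90 for each unit, where Pb is the price buyers pay.
Supply in terms of Pb becomes xs = -457 + 5(Pb + 90) = -7 + 5Pb. Setting this equal to demand: 1053 - 5Pb = -7 + 5Pb, so Pb = 106.
Sellers receive Ps = 106 + 90 = 196; x' = 1053 − 5·106 = 523.

x' = 523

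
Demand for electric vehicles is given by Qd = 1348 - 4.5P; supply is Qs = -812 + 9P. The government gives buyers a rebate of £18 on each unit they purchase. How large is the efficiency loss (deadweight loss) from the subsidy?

Deadweight loss = £486

Pre-subsidy: 1348 - 4.5P = -812 + 9P gives P* = 160, Q* = 628.
With the rebate, buyers effectively pay Pb = Ps − 18, where Ps is the price sellers receive.
Demand in terms of Ps becomes Qd = 1348 − 4.5(Ps − 18) = 1429 - 4.5Ps. Setting this equal to supply: 1429 - 4.5Ps = -812 + 9Ps, so Ps = 166.
Buyers pay Pb = 166 − 18 = 148; Q' = -812 + 9·166 = 682.
The subsidy expands output by 682 − 628 = 54 past the efficient level; on those units the gap between marginal cost and willingness to pay runs from 0 up to 18.
DWL = ½ × 18 × 54 = 486.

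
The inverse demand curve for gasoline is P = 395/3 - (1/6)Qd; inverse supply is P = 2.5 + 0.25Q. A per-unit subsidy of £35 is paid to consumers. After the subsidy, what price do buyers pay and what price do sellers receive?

Pre-subsidy: 395/3 - (1/6)Q = 2.5 + 0.25Q gives Q* = 310 and P* = 80.
With the rebate, buyers effectively pay Pb = Ps − 35, where Ps is the price sellers receive.
On the curves, Pb = 395/3 - (1/6)Q and Ps = 2.5 + 0.25Q; the wedge Ps − Pb = 35 gives 2.5 + 0.25Q − (395/3 - (1/6)Q) = 35, so Q' = 394.
Then Pb = 395/3 − (1/6)·394 = 66 and Ps = 2.5 + 0.25·394 = 101.

Buyers pay £66; sellers receive £101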